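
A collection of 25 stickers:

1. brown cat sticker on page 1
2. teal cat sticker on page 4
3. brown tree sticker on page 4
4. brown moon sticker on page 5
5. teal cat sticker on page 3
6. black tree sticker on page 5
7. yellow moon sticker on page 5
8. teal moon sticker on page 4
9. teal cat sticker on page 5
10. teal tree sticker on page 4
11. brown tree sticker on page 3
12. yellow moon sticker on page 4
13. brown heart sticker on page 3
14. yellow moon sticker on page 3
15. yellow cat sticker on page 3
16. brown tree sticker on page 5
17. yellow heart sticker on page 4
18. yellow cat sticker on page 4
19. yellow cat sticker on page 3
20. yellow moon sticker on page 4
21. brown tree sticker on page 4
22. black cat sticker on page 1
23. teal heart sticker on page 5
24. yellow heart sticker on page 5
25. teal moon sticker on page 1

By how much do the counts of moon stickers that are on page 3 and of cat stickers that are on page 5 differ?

0

moon stickers on page 3: 1. cat stickers on page 5: 1.
|1 − 1| = 1 − 1 = 0.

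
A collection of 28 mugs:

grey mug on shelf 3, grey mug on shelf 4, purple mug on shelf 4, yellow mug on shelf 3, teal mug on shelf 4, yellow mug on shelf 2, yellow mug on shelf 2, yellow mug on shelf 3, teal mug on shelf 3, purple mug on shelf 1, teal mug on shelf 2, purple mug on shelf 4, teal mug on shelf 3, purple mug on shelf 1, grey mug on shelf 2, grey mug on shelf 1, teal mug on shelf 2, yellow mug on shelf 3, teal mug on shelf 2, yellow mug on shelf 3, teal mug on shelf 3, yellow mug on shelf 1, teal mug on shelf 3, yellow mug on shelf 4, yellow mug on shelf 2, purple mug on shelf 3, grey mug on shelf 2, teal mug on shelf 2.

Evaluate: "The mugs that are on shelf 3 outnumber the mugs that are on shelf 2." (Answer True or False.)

True

|mugs on shelf 3| = 10.
|mugs on shelf 2| = 9.
The claim requires 10 > 9, which holds.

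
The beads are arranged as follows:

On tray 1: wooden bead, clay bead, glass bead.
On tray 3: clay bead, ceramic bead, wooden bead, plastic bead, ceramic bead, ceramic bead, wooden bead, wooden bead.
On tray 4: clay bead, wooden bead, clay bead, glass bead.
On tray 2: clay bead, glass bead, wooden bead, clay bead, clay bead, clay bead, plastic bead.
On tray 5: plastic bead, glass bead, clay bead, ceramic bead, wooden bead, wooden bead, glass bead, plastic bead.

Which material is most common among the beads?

clay

Counts by material: clay 9, wooden 8, glass 5, plastic 4, ceramic 4.
The maximum is 9, held uniquely by clay.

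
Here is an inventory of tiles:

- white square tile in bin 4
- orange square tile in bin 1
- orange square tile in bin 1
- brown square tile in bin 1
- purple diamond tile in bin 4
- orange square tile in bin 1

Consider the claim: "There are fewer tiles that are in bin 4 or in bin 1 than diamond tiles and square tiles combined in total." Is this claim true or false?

There are 6 tiles in bin 4 or in bin 1.
diamond tiles: 1; square tiles: 5; combined: 1 + 5 = 6.
The claim requires 6 < 6, which does not hold.

False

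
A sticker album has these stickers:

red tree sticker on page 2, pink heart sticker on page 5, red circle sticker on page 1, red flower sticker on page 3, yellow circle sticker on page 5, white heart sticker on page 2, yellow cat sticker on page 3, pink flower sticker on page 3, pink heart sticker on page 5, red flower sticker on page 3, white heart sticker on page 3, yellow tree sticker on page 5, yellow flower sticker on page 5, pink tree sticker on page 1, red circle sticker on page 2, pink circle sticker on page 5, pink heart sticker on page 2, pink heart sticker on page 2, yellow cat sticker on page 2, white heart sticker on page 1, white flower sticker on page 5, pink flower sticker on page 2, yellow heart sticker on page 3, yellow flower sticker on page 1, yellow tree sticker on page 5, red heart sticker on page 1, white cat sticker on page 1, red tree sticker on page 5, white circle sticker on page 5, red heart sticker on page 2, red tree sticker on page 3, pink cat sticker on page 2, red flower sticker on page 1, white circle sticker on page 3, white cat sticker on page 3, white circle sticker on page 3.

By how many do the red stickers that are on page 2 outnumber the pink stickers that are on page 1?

red stickers on page 2: 3.
pink stickers on page 1: 1.
3 − 1 = 2.

2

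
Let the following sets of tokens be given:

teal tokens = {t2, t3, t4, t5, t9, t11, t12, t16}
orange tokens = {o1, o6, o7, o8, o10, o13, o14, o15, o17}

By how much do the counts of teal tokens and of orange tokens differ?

1

teal tokens: 8. orange tokens: 9.
|8 − 9| = 9 − 8 = 1.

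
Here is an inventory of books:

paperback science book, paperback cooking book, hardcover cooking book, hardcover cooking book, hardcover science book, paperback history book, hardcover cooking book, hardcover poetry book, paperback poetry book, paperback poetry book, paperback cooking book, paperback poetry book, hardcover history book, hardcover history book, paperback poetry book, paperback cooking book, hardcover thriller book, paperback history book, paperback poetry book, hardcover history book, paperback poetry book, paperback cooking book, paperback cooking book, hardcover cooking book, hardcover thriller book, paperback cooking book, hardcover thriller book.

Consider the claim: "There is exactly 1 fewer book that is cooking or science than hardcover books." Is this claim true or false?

There are 12 books that are cooking or science.
There are 12 hardcover books.
The claim requires 12 − 12 (= 0) to equal 1, which does not hold.

False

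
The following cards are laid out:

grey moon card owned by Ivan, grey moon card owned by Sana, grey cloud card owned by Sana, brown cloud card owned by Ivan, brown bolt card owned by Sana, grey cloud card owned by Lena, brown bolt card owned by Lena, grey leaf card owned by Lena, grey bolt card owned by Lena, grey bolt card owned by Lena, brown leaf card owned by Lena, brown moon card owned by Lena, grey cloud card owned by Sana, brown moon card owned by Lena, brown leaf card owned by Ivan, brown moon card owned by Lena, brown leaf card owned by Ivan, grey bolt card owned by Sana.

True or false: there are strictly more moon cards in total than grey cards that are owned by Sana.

True

There are 5 moon cards.
Count of grey cards owned by Sana: 4.
The claim requires 5 > 4, which holds.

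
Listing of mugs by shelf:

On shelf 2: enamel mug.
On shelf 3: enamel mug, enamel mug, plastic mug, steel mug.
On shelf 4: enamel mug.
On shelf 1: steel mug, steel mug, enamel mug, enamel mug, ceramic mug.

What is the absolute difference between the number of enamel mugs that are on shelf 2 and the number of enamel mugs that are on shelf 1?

1

enamel mugs on shelf 2: 1. enamel mugs on shelf 1: 2.
|1 − 2| = 2 − 1 = 1.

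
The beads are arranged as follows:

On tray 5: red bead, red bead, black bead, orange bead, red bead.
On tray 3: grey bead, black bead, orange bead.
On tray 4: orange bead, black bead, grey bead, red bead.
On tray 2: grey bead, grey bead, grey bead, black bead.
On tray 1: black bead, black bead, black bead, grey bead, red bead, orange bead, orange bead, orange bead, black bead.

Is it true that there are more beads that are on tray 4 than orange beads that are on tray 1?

beads on tray 4: 4.
orange beads on tray 1: 3.
The claim requires 4 > 3, which holds.

True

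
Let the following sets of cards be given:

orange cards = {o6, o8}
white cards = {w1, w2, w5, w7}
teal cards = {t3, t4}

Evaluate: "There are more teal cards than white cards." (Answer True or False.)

teal cards: 2.
white cards: 4.
The claim requires 2 > 4, which does not hold.

False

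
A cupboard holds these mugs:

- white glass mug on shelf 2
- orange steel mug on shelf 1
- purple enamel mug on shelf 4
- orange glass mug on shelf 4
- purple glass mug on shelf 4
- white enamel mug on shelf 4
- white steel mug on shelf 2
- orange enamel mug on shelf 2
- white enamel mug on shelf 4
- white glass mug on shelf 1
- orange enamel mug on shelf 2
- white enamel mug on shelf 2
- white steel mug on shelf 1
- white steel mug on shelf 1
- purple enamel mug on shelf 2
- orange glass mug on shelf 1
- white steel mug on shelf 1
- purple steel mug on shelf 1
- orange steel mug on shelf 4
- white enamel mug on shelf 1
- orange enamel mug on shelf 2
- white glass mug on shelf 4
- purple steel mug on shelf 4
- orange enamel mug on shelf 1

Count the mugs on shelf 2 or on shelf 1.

16

on shelf 1: 9; on shelf 2: 7; together 9 + 7 = 16.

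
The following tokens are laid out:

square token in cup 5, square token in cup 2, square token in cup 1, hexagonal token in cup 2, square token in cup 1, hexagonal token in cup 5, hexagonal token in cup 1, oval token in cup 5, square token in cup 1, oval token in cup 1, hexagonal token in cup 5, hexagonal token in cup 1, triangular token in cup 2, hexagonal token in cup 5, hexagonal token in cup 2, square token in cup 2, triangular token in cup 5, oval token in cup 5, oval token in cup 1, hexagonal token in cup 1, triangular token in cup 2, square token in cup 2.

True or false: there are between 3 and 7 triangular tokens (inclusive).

True

There are 3 triangular tokens.
The claim requires 3 ≤ 3 ≤ 7, which holds.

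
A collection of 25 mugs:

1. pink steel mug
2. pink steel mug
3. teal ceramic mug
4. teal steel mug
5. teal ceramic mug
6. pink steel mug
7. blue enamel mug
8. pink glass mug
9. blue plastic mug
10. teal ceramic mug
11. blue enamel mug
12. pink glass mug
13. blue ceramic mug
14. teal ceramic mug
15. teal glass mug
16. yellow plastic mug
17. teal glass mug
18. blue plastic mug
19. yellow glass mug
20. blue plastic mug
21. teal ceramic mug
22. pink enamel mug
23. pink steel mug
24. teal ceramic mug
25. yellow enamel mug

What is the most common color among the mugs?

Counts by color: teal 9, pink 7, blue 6, yellow 3.
The maximum is 9, held uniquely by teal.

teal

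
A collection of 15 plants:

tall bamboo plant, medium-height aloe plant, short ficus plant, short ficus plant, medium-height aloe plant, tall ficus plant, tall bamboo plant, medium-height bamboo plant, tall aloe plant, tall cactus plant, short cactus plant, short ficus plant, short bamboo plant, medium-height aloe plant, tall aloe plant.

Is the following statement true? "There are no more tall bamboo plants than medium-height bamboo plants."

False

There are 2 tall bamboo plants.
There is 1 medium-height bamboo plant.
The claim requires 2 ≤ 1, which does not hold.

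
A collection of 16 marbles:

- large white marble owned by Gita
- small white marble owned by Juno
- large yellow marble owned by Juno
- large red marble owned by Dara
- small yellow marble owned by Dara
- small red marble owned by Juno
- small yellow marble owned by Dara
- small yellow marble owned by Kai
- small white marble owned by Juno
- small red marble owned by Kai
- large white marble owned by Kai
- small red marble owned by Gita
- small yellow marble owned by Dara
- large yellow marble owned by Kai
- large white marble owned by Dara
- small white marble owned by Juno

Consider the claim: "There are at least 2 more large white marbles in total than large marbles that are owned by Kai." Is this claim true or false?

|large white marbles| = 3.
|large marbles owned by Kai| = 2.
The claim requires 3 − 2 = 1 ≥ 2, which does not hold.

False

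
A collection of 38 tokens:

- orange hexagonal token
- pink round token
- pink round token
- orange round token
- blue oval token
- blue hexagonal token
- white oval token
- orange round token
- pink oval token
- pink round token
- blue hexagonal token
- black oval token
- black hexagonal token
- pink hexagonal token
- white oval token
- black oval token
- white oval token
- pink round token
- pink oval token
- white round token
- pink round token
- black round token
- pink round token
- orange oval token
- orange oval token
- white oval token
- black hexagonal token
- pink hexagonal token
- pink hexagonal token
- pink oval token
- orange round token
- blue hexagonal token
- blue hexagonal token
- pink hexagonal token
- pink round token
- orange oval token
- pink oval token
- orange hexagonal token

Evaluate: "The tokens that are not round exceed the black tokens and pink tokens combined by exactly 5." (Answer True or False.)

False

tokens that are not round: 26.
black tokens: 5; pink tokens: 15; combined: 5 + 15 = 20.
The claim requires 26 − 20 (= 6) to equal 5, which does not hold.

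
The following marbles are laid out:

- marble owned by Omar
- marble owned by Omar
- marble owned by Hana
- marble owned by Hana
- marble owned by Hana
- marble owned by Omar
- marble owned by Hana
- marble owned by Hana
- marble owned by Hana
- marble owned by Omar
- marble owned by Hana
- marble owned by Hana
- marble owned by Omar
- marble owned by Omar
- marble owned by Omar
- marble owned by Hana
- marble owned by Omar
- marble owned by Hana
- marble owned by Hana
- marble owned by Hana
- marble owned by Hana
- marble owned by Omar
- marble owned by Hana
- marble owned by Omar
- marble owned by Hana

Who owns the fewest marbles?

Omar

Counts by owner: Hana→15, Omar→10.
The minimum is 10, held uniquely by Omar.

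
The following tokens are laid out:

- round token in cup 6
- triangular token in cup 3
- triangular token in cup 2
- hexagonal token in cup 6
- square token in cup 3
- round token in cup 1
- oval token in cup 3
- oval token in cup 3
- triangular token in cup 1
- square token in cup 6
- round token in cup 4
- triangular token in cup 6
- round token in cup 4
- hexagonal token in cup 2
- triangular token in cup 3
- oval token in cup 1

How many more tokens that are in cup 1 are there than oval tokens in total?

tokens in cup 1: 3.
oval tokens: 3.
3 − 3 = 0.

0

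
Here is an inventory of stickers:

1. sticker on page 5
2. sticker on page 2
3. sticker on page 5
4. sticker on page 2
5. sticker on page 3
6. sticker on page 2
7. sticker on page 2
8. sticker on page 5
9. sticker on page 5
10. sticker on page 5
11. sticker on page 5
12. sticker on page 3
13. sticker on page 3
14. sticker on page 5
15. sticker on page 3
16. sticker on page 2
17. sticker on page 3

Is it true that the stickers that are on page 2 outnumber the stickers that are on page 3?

False

stickers on page 2: 5.
stickers on page 3: 5.
The claim requires 5 > 5, which does not hold.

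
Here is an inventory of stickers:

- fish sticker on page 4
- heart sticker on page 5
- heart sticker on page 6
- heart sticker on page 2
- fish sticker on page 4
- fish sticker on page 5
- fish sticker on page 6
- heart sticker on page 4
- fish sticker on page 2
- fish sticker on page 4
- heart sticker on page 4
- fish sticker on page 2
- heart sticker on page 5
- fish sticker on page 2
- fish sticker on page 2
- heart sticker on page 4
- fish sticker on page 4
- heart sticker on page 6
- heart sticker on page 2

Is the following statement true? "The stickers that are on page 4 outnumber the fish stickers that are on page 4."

True

|stickers on page 4| = 7.
|fish stickers on page 4| = 4.
The claim requires 7 > 4, which holds.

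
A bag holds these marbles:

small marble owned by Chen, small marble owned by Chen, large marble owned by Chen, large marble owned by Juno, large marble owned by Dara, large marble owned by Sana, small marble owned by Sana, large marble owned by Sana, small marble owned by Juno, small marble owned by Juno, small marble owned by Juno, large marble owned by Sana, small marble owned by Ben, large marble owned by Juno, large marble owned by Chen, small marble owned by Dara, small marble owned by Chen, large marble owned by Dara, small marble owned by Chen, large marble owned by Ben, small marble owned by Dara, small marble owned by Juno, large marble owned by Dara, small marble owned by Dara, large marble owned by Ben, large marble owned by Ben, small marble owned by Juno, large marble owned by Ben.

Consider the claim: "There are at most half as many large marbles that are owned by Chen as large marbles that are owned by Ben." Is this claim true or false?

|large marbles owned by Chen| = 2.
|large marbles owned by Ben| = 4.
The claim requires 2 × 2 = 4 ≤ 4, which holds.

True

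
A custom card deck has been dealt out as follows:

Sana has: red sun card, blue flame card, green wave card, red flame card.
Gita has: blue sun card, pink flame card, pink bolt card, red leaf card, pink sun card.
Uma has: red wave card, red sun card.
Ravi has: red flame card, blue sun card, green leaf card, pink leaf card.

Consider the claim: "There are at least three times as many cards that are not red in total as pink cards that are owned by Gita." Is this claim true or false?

|cards that are not red| = 9.
|pink cards owned by Gita| = 3.
The claim requires 9 ≥ 3 × 3 = 9, which holds.

True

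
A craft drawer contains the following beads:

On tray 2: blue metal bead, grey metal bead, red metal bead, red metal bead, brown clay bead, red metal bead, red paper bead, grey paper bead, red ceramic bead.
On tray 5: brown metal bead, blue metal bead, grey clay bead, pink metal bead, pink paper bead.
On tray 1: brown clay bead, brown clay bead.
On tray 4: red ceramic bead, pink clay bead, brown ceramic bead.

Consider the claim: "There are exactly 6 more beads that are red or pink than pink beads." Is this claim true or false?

There are 9 beads that are red or pink.
There are 3 pink beads.
The claim requires 9 − 3 (= 6) to equal 6, which holds.

True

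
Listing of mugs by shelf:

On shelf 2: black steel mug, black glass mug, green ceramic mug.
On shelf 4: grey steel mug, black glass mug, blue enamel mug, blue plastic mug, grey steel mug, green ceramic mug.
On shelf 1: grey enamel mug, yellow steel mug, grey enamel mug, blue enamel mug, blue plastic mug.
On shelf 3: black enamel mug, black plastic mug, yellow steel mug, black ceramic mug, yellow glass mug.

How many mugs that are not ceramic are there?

Total mugs: 19; with the excluded value: 3; remaining 19 − 3 = 16.

16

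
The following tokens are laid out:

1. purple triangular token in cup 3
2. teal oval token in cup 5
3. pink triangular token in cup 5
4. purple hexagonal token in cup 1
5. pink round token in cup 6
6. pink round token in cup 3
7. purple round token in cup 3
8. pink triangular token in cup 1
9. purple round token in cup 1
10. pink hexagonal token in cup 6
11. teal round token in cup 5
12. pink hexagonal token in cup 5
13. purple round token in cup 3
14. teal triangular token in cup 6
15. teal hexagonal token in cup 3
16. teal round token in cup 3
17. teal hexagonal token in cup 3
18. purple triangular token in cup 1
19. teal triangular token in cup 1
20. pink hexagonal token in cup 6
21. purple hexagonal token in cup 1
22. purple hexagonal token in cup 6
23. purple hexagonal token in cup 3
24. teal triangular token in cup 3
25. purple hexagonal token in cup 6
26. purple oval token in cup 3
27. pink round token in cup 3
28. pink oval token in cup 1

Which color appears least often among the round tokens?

Counts by color (restricted to round tokens): pink 3, purple 3, teal 2.
The minimum is 2, held uniquely by teal.

teal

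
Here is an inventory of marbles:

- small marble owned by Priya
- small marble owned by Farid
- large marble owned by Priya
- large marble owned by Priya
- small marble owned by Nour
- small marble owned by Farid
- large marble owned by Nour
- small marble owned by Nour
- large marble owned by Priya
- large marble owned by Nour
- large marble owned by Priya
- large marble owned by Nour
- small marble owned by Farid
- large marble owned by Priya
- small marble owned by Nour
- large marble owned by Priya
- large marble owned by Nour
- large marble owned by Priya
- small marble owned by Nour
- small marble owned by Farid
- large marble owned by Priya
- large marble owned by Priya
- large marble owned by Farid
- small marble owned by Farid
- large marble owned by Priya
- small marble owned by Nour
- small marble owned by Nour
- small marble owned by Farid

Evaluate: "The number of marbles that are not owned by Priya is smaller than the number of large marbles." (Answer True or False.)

|marbles that are not owned by Priya| = 17.
|large marbles| = 15.
The claim requires 17 < 15, which does not hold.

False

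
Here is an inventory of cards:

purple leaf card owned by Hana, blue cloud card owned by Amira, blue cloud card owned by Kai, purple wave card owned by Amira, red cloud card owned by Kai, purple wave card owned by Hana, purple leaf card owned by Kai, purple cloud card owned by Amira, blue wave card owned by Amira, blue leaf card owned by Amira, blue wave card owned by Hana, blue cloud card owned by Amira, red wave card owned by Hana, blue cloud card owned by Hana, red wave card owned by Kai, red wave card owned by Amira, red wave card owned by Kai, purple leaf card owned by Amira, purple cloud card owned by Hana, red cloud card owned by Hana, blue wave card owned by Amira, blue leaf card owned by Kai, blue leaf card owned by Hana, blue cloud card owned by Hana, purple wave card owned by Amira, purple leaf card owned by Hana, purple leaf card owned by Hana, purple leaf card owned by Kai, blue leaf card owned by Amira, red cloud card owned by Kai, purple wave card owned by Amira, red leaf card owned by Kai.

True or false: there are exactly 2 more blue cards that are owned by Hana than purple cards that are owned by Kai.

blue cards owned by Hana: 4.
purple cards owned by Kai: 2.
The claim requires 4 − 2 (= 2) to equal 2, which holds.

True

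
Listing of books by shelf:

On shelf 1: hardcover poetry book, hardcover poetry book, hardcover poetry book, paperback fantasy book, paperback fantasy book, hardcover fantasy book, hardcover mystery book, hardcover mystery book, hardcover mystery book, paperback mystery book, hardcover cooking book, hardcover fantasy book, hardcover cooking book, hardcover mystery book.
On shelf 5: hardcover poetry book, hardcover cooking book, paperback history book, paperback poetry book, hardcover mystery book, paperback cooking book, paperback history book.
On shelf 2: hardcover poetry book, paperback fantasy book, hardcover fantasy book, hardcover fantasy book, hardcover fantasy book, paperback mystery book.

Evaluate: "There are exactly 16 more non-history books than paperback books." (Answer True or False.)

There are 25 non-history books.
There are 9 paperback books.
The claim requires 25 − 9 (= 16) to equal 16, which holds.

True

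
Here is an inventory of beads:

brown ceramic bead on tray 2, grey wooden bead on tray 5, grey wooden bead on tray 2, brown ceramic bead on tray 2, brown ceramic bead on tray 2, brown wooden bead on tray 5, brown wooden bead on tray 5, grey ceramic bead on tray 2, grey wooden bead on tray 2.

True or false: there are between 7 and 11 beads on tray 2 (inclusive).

False

There are 6 beads on tray 2.
The claim requires 7 ≤ 6 ≤ 11, which does not hold.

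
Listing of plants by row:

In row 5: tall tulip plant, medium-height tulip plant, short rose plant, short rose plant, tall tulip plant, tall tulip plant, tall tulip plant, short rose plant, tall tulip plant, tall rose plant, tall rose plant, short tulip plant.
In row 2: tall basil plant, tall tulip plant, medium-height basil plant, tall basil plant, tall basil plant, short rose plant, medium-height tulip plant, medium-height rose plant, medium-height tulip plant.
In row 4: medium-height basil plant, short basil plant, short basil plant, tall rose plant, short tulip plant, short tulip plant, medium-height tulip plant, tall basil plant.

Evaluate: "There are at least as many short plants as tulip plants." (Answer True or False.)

There are 9 short plants.
There are 13 tulip plants.
The claim requires 9 ≥ 13, which does not hold.

False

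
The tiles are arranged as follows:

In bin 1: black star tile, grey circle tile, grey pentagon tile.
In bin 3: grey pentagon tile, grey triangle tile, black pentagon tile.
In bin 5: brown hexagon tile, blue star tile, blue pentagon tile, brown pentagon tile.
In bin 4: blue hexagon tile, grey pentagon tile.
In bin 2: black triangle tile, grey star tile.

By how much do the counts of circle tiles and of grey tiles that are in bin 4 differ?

circle tiles: 1. grey tiles in bin 4: 1.
|1 − 1| = 1 − 1 = 0.

0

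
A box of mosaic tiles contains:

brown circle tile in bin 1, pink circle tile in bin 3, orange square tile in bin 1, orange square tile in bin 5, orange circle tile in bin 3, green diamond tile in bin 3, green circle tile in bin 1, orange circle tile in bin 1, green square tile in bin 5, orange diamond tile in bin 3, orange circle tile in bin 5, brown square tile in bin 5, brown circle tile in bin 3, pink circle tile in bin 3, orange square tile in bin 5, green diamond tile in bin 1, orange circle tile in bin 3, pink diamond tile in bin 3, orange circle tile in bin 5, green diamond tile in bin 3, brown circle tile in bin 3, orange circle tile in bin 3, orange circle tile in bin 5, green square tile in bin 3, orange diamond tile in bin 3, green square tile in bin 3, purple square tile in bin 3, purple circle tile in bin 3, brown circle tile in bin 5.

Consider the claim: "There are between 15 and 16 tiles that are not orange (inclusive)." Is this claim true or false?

|tiles that are not orange| = 17.
The claim requires 15 ≤ 17 ≤ 16, which does not hold.

False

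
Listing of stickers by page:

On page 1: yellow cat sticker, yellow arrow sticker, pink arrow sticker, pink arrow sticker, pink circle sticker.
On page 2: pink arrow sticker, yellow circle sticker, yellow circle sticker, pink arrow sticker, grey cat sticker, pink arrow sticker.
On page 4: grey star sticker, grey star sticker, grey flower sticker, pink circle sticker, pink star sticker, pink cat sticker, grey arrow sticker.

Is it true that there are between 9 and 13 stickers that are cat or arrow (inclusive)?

stickers that are cat or arrow: 10.
The claim requires 9 ≤ 10 ≤ 13, which holds.

True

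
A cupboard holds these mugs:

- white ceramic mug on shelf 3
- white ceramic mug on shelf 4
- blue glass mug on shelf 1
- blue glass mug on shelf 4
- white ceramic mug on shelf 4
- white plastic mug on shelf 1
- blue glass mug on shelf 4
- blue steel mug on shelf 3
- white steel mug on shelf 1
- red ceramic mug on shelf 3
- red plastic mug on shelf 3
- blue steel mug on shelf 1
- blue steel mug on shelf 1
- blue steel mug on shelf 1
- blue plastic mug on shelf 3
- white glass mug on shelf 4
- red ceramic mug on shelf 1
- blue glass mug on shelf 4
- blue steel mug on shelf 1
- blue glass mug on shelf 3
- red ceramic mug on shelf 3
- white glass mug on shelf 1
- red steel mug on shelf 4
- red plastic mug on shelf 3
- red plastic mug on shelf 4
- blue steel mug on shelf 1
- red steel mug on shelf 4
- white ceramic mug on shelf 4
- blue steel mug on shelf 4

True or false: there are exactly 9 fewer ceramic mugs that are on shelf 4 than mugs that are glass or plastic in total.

True

|ceramic mugs on shelf 4| = 3.
|mugs that are glass or plastic| = 12.
The claim requires 12 − 3 (= 9) to equal 9, which holds.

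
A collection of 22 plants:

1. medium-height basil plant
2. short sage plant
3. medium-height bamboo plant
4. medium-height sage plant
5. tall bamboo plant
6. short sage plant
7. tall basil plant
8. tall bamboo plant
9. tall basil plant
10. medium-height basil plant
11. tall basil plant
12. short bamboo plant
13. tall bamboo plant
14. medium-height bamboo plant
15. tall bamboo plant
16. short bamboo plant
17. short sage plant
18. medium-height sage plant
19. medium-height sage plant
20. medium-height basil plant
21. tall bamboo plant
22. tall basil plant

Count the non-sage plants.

16

Total plants: 22; with the excluded value: 6; remaining 22 − 6 = 16.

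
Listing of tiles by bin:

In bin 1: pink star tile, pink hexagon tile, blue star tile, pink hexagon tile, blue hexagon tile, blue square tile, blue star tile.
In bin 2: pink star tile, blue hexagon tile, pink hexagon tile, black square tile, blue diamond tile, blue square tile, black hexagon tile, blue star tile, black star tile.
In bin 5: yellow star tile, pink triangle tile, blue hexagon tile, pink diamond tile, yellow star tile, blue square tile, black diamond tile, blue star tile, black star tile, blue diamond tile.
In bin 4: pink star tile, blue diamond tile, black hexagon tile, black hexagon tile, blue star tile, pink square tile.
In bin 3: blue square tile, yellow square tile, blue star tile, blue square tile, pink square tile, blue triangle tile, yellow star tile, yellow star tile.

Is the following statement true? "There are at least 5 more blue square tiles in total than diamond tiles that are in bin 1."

True

blue square tiles: 5.
diamond tiles in bin 1: 0.
The claim requires 5 − 0 = 5 ≥ 5, which holds.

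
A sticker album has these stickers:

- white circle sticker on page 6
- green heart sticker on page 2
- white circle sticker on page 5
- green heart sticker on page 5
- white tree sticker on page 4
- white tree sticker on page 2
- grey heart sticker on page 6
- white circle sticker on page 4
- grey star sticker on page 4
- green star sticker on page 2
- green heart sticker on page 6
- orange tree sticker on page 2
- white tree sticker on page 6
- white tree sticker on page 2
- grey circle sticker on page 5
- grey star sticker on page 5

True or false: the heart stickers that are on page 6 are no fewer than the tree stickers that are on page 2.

False

There are 2 heart stickers on page 6.
There are 3 tree stickers on page 2.
The claim requires 2 ≥ 3, which does not hold.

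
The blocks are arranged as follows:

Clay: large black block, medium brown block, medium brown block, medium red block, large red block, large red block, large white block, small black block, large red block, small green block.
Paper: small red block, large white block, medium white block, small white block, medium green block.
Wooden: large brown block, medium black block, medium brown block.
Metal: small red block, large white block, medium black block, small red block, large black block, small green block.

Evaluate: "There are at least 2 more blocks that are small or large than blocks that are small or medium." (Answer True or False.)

blocks that are small or large: 16.
blocks that are small or medium: 15.
The claim requires 16 − 15 = 1 ≥ 2, which does not hold.

False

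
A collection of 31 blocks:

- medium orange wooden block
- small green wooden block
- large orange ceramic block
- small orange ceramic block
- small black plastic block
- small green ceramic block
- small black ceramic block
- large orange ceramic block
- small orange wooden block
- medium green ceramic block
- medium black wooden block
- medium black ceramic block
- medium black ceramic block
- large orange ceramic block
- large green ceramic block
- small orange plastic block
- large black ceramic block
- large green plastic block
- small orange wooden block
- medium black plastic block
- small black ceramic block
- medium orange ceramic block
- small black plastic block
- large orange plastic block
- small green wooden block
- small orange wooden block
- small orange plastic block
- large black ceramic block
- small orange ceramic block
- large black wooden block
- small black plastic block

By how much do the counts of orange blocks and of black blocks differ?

orange blocks: 13. black blocks: 12.
|13 − 12| = 13 − 12 = 1.

1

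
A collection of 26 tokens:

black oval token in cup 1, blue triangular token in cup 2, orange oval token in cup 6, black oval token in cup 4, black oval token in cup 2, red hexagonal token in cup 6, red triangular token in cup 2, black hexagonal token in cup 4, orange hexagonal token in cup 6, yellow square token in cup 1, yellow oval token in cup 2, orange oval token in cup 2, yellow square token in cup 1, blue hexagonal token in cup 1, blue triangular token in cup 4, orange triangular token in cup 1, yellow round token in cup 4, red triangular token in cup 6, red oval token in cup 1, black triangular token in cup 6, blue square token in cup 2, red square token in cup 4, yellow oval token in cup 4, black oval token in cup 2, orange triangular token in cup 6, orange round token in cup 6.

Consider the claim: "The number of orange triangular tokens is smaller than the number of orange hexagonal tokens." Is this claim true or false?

|orange triangular tokens| = 2.
|orange hexagonal tokens| = 1.
The claim requires 2 < 1, which does not hold.

False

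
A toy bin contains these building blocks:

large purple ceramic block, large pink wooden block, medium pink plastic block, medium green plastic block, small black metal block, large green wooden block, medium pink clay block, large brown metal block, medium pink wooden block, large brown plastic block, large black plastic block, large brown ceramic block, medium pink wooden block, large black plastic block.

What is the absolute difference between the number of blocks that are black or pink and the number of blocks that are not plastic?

1

blocks that are black or pink: 8. blocks that are not plastic: 9.
|8 − 9| = 9 − 8 = 1.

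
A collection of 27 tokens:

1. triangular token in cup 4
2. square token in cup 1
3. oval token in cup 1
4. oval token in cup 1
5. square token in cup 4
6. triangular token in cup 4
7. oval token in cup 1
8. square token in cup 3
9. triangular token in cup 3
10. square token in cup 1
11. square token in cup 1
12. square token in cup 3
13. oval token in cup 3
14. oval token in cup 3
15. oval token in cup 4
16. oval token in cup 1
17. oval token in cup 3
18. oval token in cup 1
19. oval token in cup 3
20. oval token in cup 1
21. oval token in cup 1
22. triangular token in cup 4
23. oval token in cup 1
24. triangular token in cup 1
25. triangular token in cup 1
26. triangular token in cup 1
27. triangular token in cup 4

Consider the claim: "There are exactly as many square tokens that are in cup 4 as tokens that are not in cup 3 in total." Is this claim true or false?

|square tokens in cup 4| = 1.
|tokens that are not in cup 3| = 20.
The claim requires 1 = 20, which does not hold.

False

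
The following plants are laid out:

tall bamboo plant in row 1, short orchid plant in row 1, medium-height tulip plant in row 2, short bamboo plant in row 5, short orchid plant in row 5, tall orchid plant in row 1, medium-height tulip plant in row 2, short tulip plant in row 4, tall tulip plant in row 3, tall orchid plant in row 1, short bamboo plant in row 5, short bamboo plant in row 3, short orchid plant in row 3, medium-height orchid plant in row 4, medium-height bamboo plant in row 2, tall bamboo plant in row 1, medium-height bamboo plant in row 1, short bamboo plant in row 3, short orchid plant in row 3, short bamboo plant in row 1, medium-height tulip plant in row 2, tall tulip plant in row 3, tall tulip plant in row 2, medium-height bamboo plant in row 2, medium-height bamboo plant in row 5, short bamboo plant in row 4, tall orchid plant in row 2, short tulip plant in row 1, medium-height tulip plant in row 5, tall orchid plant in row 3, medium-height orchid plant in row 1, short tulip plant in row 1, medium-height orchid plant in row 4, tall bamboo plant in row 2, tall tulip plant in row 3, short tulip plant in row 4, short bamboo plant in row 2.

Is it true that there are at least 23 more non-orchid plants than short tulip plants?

non-orchid plants: 26.
short tulip plants: 4.
The claim requires 26 − 4 = 22 ≥ 23, which does not hold.

False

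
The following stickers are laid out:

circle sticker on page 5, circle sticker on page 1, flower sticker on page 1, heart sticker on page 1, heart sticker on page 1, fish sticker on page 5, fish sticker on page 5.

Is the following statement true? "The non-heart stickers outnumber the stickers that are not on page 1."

|non-heart stickers| = 5.
|stickers that are not on page 1| = 3.
The claim requires 5 > 3, which holds.

True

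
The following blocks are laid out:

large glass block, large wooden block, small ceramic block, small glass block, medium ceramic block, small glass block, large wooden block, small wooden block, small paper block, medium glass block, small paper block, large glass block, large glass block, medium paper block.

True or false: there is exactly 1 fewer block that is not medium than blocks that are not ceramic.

There are 11 blocks that are not medium.
There are 12 blocks that are not ceramic.
The claim requires 12 − 11 (= 1) to equal 1, which holds.

True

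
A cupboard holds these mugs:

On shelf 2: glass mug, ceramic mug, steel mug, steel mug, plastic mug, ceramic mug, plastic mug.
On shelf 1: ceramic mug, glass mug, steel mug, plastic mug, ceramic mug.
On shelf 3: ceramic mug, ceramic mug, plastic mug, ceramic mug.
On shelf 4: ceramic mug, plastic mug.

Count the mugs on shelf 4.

2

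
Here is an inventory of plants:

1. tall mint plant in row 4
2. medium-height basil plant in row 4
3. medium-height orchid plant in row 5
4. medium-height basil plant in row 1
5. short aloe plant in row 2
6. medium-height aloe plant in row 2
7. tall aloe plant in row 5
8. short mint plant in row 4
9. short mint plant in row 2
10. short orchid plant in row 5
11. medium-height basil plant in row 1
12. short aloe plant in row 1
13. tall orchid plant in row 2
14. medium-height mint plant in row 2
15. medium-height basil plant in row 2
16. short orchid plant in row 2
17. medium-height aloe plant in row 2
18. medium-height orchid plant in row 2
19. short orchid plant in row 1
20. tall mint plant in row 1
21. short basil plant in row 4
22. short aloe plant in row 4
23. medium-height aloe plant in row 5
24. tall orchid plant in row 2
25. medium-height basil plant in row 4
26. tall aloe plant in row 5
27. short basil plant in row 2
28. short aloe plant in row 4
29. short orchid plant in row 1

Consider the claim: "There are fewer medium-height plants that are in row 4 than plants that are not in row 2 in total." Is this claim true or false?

True

medium-height plants in row 4: 2.
plants that are not in row 2: 18.
The claim requires 2 < 18, which holds.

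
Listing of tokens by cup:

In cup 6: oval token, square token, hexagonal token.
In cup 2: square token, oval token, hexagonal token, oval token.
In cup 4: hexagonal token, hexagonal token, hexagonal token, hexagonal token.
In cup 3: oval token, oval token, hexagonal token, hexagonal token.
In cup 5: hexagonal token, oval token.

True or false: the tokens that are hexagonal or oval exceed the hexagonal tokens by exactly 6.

tokens that are hexagonal or oval: 15.
hexagonal tokens: 9.
The claim requires 15 − 9 (= 6) to equal 6, which holds.

True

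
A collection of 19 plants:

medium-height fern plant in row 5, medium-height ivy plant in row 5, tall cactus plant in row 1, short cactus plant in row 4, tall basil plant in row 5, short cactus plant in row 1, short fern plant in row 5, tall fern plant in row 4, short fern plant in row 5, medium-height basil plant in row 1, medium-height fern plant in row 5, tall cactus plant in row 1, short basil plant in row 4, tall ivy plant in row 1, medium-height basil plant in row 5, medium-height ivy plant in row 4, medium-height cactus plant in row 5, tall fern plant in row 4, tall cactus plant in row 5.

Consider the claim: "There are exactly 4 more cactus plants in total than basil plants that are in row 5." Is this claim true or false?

True

There are 6 cactus plants.
There are 2 basil plants in row 5.
The claim requires 6 − 2 (= 4) to equal 4, which holds.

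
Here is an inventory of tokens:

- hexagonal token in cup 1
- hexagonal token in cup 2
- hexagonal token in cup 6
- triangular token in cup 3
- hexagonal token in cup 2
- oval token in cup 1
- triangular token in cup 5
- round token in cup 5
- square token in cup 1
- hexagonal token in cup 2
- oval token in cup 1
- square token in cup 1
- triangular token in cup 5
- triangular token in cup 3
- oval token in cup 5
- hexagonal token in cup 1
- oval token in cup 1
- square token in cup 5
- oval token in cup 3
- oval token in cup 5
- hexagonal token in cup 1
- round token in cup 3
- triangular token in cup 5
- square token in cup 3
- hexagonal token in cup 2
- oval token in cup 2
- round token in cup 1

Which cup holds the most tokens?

Counts by cup: cup 1→9, cup 5→7, cup 3→5, cup 2→5, cup 6→1.
The maximum is 9, held uniquely by cup 1.

cup 1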